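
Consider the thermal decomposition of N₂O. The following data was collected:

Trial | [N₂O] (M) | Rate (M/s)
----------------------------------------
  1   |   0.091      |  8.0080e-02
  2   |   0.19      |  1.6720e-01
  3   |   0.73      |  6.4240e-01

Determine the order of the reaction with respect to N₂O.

first order (1)

Step 1: Compare trials to find order n where rate₂/rate₁ = ([N₂O]₂/[N₂O]₁)^n
Step 2: rate₂/rate₁ = 1.6720e-01/8.0080e-02 = 2.088
Step 3: [N₂O]₂/[N₂O]₁ = 0.19/0.091 = 2.088
Step 4: n = ln(2.088)/ln(2.088) = 1.00 ≈ 1
Step 5: The reaction is first order in N₂O.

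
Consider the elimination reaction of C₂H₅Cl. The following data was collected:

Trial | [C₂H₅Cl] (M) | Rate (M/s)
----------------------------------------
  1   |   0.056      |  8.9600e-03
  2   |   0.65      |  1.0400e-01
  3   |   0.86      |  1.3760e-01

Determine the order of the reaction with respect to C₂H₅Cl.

first order (1)

Step 1: Compare trials to find order n where rate₂/rate₁ = ([C₂H₅Cl]₂/[C₂H₅Cl]₁)^n
Step 2: rate₂/rate₁ = 1.0400e-01/8.9600e-03 = 11.61
Step 3: [C₂H₅Cl]₂/[C₂H₅Cl]₁ = 0.65/0.056 = 11.61
Step 4: n = ln(11.61)/ln(11.61) = 1.00 ≈ 1
Step 5: The reaction is first order in C₂H₅Cl.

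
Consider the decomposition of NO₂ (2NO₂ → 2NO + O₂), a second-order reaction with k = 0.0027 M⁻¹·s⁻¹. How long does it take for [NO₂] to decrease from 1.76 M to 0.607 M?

399.7 s

Step 1: For second-order: t = (1/[NO₂] - 1/[NO₂]₀)/k
Step 2: t = (1/0.607 - 1/1.76)/0.0027
Step 3: t = (1.647 - 0.5682)/0.0027
Step 4: t = 1.079/0.0027 = 399.7 s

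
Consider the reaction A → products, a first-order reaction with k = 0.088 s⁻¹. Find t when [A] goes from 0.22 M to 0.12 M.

6.888 s

Step 1: For first-order: t = ln([A]₀/[A])/k
Step 2: t = ln(0.22/0.12)/0.088
Step 3: t = ln(1.833)/0.088
Step 4: t = 0.6061/0.088 = 6.888 s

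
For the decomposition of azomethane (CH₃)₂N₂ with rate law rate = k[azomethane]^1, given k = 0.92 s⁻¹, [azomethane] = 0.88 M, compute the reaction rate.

0.8096 M/s

Step 1: Identify the rate law: rate = k[azomethane]^1
Step 2: Substitute values: rate = 0.92 × (0.88)^1
Step 3: Calculate: rate = 0.92 × 0.88 = 0.8096 M/s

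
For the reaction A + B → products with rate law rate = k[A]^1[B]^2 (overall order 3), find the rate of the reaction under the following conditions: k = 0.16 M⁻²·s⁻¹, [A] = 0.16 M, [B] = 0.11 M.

0.0003098 M/s

Step 1: The rate law is rate = k[A]^1[B]^2, overall order = 1+2 = 3
Step 2: Substitute values: rate = 0.16 × (0.16)^1 × (0.11)^2
Step 3: rate = 0.16 × 0.16 × 0.0121 = 0.00030976 M/s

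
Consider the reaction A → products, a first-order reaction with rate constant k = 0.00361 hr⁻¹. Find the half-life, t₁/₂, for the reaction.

192 hr

Step 1: For a first-order reaction, t₁/₂ = ln(2)/k
Step 2: t₁/₂ = ln(2)/0.00361
Step 3: t₁/₂ = 0.6931/0.00361 = 192 hr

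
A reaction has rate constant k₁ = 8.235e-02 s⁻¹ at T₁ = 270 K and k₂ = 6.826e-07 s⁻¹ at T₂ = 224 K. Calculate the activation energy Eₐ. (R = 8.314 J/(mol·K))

127.9 kJ/mol

Step 1: Use the two-temperature Arrhenius form: ln(k₂/k₁) = -Eₐ/R × (1/T₂ - 1/T₁)
Step 2: ln(k₂/k₁) = ln(6.826e-07/8.235e-02) = ln(8.28901e-06) = -11.7006
Step 3: 1/T₂ - 1/T₁ = 1/224 - 1/270 = 7.605820e-04 K⁻¹
Step 4: Eₐ = -R × ln(k₂/k₁) / (1/T₂ - 1/T₁) = -8.314 × -11.7006 / 7.605820e-04
Step 5: Eₐ = 1.2790e+05 J/mol = 127.9 kJ/mol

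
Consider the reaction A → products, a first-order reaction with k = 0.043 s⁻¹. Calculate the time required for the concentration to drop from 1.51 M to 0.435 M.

28.94 s

Step 1: For first-order: t = ln([A]₀/[A])/k
Step 2: t = ln(1.51/0.435)/0.043
Step 3: t = ln(3.471)/0.043
Step 4: t = 1.245/0.043 = 28.94 s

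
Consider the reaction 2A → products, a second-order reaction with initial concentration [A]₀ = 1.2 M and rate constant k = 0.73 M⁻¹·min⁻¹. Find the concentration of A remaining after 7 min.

0.1683 M

Step 1: For a second-order reaction: 1/[A] = 1/[A]₀ + kt
Step 2: 1/[A] = 1/1.2 + 0.73 × 7
Step 3: 1/[A] = 0.8333 + 5.11 = 5.943
Step 4: [A] = 1/5.943 = 0.1683 M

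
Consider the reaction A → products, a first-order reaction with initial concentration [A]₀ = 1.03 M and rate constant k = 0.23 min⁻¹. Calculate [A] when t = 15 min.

0.0327 M

Step 1: For a first-order reaction: [A] = [A]₀ × e^(-kt)
Step 2: [A] = 1.03 × e^(-0.23 × 15)
Step 3: [A] = 1.03 × e^(-3.45)
Step 4: [A] = 1.03 × 0.0317456 = 0.0327 M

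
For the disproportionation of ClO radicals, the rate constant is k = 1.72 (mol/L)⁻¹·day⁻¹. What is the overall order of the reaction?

second order (2)

Step 1: The units of k for an nth-order reaction are (concentration)^(1-n)·(time)⁻¹.
Step 2: Here k has units (mol/L)⁻¹·day⁻¹, so the concentration exponent is -1.
Step 3: 1 - n = -1 ⇒ n = 2. The reaction is second order.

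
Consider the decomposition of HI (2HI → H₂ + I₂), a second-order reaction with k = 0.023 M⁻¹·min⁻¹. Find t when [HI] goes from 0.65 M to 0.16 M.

204.8 min

Step 1: For second-order: t = (1/[HI] - 1/[HI]₀)/k
Step 2: t = (1/0.16 - 1/0.65)/0.023
Step 3: t = (6.25 - 1.538)/0.023
Step 4: t = 4.712/0.023 = 204.8 min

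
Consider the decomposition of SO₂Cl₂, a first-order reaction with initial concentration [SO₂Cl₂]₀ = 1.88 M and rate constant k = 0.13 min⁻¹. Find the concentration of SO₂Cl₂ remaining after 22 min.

0.1077 M

Step 1: For a first-order reaction: [SO₂Cl₂] = [SO₂Cl₂]₀ × e^(-kt)
Step 2: [SO₂Cl₂] = 1.88 × e^(-0.13 × 22)
Step 3: [SO₂Cl₂] = 1.88 × e^(-2.86)
Step 4: [SO₂Cl₂] = 1.88 × 0.0572688 = 0.1077 M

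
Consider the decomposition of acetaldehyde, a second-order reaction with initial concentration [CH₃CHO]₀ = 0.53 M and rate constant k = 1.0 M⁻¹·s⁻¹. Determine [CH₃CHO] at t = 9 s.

0.09185 M

Step 1: For a second-order reaction: 1/[CH₃CHO] = 1/[CH₃CHO]₀ + kt
Step 2: 1/[CH₃CHO] = 1/0.53 + 1.0 × 9
Step 3: 1/[CH₃CHO] = 1.887 + 9 = 10.89
Step 4: [CH₃CHO] = 1/10.89 = 0.09185 M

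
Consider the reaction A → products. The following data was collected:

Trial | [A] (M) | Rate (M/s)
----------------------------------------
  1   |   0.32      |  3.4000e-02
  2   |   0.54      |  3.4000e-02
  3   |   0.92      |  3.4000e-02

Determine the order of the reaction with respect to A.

zeroth order (0)

Step 1: Compare trials - when concentration changes, rate stays constant.
Step 2: rate₂/rate₁ = 3.4000e-02/3.4000e-02 = 1
Step 3: [A]₂/[A]₁ = 0.54/0.32 = 1.688
Step 4: Since rate ratio ≈ (conc ratio)^0, the reaction is zeroth order.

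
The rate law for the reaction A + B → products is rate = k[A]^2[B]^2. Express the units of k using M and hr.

M⁻³·hr⁻¹

Step 1: Overall order = 2 + 2 = 4.
Step 2: rate has units M·hr⁻¹; [A]^2[B]^2 has units M^4.
Step 3: k = rate/([A]^2[B]^2), so units of k = M^(1-4)·hr⁻¹ = M⁻³·hr⁻¹.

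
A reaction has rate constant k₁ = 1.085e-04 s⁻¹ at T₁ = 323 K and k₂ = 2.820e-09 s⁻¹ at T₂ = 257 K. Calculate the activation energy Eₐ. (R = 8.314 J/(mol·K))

110.4 kJ/mol

Step 1: Use the two-temperature Arrhenius form: ln(k₂/k₁) = -Eₐ/R × (1/T₂ - 1/T₁)
Step 2: ln(k₂/k₁) = ln(2.820e-09/1.085e-04) = ln(2.59908e-05) = -10.5578
Step 3: 1/T₂ - 1/T₁ = 1/257 - 1/323 = 7.950754e-04 K⁻¹
Step 4: Eₐ = -R × ln(k₂/k₁) / (1/T₂ - 1/T₁) = -8.314 × -10.5578 / 7.950754e-04
Step 5: Eₐ = 1.1040e+05 J/mol = 110.4 kJ/mol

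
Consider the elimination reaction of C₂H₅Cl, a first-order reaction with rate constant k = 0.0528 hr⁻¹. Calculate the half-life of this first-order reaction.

13.13 hr

Step 1: For a first-order reaction, t₁/₂ = ln(2)/k
Step 2: t₁/₂ = ln(2)/0.0528
Step 3: t₁/₂ = 0.6931/0.0528 = 13.13 hr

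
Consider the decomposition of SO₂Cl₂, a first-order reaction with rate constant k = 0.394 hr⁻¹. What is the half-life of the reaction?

1.759 hr

Step 1: For a first-order reaction, t₁/₂ = ln(2)/k
Step 2: t₁/₂ = ln(2)/0.394
Step 3: t₁/₂ = 0.6931/0.394 = 1.759 hr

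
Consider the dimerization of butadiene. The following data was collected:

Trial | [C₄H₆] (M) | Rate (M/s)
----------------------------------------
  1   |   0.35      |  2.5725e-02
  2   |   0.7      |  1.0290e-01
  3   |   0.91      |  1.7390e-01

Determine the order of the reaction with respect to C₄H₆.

second order (2)

Step 1: Compare trials to find order n where rate₂/rate₁ = ([C₄H₆]₂/[C₄H₆]₁)^n
Step 2: rate₂/rate₁ = 1.0290e-01/2.5725e-02 = 4
Step 3: [C₄H₆]₂/[C₄H₆]₁ = 0.7/0.35 = 2
Step 4: n = ln(4)/ln(2) = 2.00 ≈ 2
Step 5: The reaction is second order in C₄H₆.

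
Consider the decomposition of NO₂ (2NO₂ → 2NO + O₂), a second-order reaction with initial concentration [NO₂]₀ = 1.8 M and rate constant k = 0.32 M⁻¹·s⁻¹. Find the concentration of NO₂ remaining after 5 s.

0.4639 M

Step 1: For a second-order reaction: 1/[NO₂] = 1/[NO₂]₀ + kt
Step 2: 1/[NO₂] = 1/1.8 + 0.32 × 5
Step 3: 1/[NO₂] = 0.5556 + 1.6 = 2.156
Step 4: [NO₂] = 1/2.156 = 0.4639 M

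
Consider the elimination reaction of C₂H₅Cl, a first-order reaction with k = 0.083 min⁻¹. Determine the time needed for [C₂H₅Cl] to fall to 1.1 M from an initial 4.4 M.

16.7 min

Step 1: For first-order: t = ln([C₂H₅Cl]₀/[C₂H₅Cl])/k
Step 2: t = ln(4.4/1.1)/0.083
Step 3: t = ln(4)/0.083
Step 4: t = 1.386/0.083 = 16.7 min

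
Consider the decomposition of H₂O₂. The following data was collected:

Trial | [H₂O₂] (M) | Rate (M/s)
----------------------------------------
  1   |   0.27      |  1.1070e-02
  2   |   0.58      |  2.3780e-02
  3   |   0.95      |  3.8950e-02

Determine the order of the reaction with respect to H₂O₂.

first order (1)

Step 1: Compare trials to find order n where rate₂/rate₁ = ([H₂O₂]₂/[H₂O₂]₁)^n
Step 2: rate₂/rate₁ = 2.3780e-02/1.1070e-02 = 2.148
Step 3: [H₂O₂]₂/[H₂O₂]₁ = 0.58/0.27 = 2.148
Step 4: n = ln(2.148)/ln(2.148) = 1.00 ≈ 1
Step 5: The reaction is first order in H₂O₂.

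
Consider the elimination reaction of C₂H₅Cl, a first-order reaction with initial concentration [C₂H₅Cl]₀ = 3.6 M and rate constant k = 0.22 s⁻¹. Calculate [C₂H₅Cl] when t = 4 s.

1.493 M

Step 1: For a first-order reaction: [C₂H₅Cl] = [C₂H₅Cl]₀ × e^(-kt)
Step 2: [C₂H₅Cl] = 3.6 × e^(-0.22 × 4)
Step 3: [C₂H₅Cl] = 3.6 × e^(-0.88)
Step 4: [C₂H₅Cl] = 3.6 × 0.414783 = 1.493 M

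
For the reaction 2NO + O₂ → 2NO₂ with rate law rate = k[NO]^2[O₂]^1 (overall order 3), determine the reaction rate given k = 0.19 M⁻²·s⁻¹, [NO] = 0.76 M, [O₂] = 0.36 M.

0.03951 M/s

Step 1: The rate law is rate = k[NO]^2[O₂]^1, overall order = 2+1 = 3
Step 2: Substitute values: rate = 0.19 × (0.76)^2 × (0.36)^1
Step 3: rate = 0.19 × 0.5776 × 0.36 = 0.0395078 M/s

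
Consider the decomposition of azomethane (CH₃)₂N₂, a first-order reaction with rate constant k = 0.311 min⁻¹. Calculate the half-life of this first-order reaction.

2.229 min

Step 1: For a first-order reaction, t₁/₂ = ln(2)/k
Step 2: t₁/₂ = ln(2)/0.311
Step 3: t₁/₂ = 0.6931/0.311 = 2.229 min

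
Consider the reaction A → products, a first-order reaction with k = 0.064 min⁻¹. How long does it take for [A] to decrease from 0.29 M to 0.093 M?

17.77 min

Step 1: For first-order: t = ln([A]₀/[A])/k
Step 2: t = ln(0.29/0.093)/0.064
Step 3: t = ln(3.118)/0.064
Step 4: t = 1.137/0.064 = 17.77 min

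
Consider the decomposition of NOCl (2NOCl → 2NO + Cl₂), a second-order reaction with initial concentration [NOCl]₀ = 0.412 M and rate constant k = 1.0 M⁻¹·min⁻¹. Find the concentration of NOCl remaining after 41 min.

0.02303 M

Step 1: For a second-order reaction: 1/[NOCl] = 1/[NOCl]₀ + kt
Step 2: 1/[NOCl] = 1/0.412 + 1.0 × 41
Step 3: 1/[NOCl] = 2.427 + 41 = 43.43
Step 4: [NOCl] = 1/43.43 = 0.02303 M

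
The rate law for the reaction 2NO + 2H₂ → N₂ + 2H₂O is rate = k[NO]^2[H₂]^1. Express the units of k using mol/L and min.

(mol/L)⁻²·min⁻¹

Step 1: Overall order = 2 + 1 = 3.
Step 2: rate has units mol/L·min⁻¹; [NO]^2[H₂]^1 has units (mol/L)^3.
Step 3: k = rate/([NO]^2[H₂]^1), so units of k = (mol/L)^(1-3)·min⁻¹ = (mol/L)⁻²·min⁻¹.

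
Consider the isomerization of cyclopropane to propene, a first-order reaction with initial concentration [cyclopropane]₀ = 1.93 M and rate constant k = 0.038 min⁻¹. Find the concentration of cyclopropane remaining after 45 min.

0.3491 M

Step 1: For a first-order reaction: [cyclopropane] = [cyclopropane]₀ × e^(-kt)
Step 2: [cyclopropane] = 1.93 × e^(-0.038 × 45)
Step 3: [cyclopropane] = 1.93 × e^(-1.71)
Step 4: [cyclopropane] = 1.93 × 0.180866 = 0.3491 M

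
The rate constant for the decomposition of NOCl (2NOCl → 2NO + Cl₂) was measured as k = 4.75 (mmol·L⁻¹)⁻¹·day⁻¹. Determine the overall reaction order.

second order (2)

Step 1: The units of k for an nth-order reaction are (concentration)^(1-n)·(time)⁻¹.
Step 2: Here k has units (mmol·L⁻¹)⁻¹·day⁻¹, so the concentration exponent is -1.
Step 3: 1 - n = -1 ⇒ n = 2. The reaction is second order.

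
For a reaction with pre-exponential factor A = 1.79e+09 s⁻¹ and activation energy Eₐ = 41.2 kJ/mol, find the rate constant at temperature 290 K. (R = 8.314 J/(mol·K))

6.79e+01 s⁻¹

Step 1: Use the Arrhenius equation: k = A × exp(-Eₐ/RT)
Step 2: Convert Eₐ to J/mol: 41.2 kJ/mol = 41200 J/mol
Step 3: Calculate the exponent: -Eₐ/(RT) = -41200/(8.314 × 290) = -17.08792
Step 4: k = 1.79e+09 × exp(-17.08792)
Step 5: k = 1.79e+09 × 3.79150e-08 = 6.7868e+01 s⁻¹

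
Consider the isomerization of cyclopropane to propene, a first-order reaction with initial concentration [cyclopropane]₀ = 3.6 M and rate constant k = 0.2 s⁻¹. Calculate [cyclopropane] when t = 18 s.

0.09837 M

Step 1: For a first-order reaction: [cyclopropane] = [cyclopropane]₀ × e^(-kt)
Step 2: [cyclopropane] = 3.6 × e^(-0.2 × 18)
Step 3: [cyclopropane] = 3.6 × e^(-3.6)
Step 4: [cyclopropane] = 3.6 × 0.0273237 = 0.09837 M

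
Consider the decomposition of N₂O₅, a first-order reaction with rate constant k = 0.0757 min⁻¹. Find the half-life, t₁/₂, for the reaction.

9.157 min

Step 1: For a first-order reaction, t₁/₂ = ln(2)/k
Step 2: t₁/₂ = ln(2)/0.0757
Step 3: t₁/₂ = 0.6931/0.0757 = 9.157 min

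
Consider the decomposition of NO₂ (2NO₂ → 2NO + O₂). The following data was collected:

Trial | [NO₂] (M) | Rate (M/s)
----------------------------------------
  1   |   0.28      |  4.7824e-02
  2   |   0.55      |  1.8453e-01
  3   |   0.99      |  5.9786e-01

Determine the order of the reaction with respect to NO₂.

second order (2)

Step 1: Compare trials to find order n where rate₂/rate₁ = ([NO₂]₂/[NO₂]₁)^n
Step 2: rate₂/rate₁ = 1.8453e-01/4.7824e-02 = 3.858
Step 3: [NO₂]₂/[NO₂]₁ = 0.55/0.28 = 1.964
Step 4: n = ln(3.858)/ln(1.964) = 2.00 ≈ 2
Step 5: The reaction is second order in NO₂.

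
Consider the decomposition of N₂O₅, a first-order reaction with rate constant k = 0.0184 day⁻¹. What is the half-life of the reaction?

37.67 day

Step 1: For a first-order reaction, t₁/₂ = ln(2)/k
Step 2: t₁/₂ = ln(2)/0.0184
Step 3: t₁/₂ = 0.6931/0.0184 = 37.67 day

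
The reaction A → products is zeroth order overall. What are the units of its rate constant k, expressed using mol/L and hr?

mol/L·hr⁻¹

Step 1: For overall order n, rate = k × (concentration)^n.
Step 2: Rate has units mol/L·hr⁻¹; concentration term has units (mol/L)^0.
Step 3: k = rate / (concentration)^n, so units of k = (mol/L)^(1-0)·hr⁻¹ = mol/L·hr⁻¹.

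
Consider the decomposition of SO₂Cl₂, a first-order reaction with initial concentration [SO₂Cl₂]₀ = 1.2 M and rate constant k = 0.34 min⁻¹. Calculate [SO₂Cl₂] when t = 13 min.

0.01444 M

Step 1: For a first-order reaction: [SO₂Cl₂] = [SO₂Cl₂]₀ × e^(-kt)
Step 2: [SO₂Cl₂] = 1.2 × e^(-0.34 × 13)
Step 3: [SO₂Cl₂] = 1.2 × e^(-4.42)
Step 4: [SO₂Cl₂] = 1.2 × 0.0120342 = 0.01444 M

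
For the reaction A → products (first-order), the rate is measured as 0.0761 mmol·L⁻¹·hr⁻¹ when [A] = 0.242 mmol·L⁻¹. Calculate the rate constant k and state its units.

0.3145 hr⁻¹

Step 1: rate = k[A]^1, so k = rate / [A]^1.
Step 2: k = 0.0761 / (0.242)^1 = 0.0761 / 0.242.
Step 3: k = 0.3145 hr⁻¹.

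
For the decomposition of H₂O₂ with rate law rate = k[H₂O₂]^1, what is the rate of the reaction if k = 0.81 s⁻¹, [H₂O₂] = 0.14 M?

0.1134 M/s

Step 1: Identify the rate law: rate = k[H₂O₂]^1
Step 2: Substitute values: rate = 0.81 × (0.14)^1
Step 3: Calculate: rate = 0.81 × 0.14 = 0.1134 M/s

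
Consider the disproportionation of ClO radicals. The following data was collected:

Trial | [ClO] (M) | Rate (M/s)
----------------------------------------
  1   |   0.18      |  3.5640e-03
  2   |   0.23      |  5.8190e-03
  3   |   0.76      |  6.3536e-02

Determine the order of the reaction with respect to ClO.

second order (2)

Step 1: Compare trials to find order n where rate₂/rate₁ = ([ClO]₂/[ClO]₁)^n
Step 2: rate₂/rate₁ = 5.8190e-03/3.5640e-03 = 1.633
Step 3: [ClO]₂/[ClO]₁ = 0.23/0.18 = 1.278
Step 4: n = ln(1.633)/ln(1.278) = 2.00 ≈ 2
Step 5: The reaction is second order in ClO.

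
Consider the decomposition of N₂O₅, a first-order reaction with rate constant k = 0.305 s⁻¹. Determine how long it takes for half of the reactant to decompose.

2.273 s

Step 1: For a first-order reaction, t₁/₂ = ln(2)/k
Step 2: t₁/₂ = ln(2)/0.305
Step 3: t₁/₂ = 0.6931/0.305 = 2.273 s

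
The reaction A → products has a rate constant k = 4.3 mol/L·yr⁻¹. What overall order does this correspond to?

zeroth order (0)

Step 1: The units of k for an nth-order reaction are (concentration)^(1-n)·(time)⁻¹.
Step 2: Here k has units mol/L·yr⁻¹, so the concentration exponent is 1.
Step 3: 1 - n = 1 ⇒ n = 0. The reaction is zeroth order.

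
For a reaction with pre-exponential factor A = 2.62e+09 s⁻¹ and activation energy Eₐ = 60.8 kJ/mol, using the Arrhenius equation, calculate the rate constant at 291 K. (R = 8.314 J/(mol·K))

3.19e-02 s⁻¹

Step 1: Use the Arrhenius equation: k = A × exp(-Eₐ/RT)
Step 2: Convert Eₐ to J/mol: 60.8 kJ/mol = 60800 J/mol
Step 3: Calculate the exponent: -Eₐ/(RT) = -60800/(8.314 × 291) = -25.13047
Step 4: k = 2.62e+09 × exp(-25.13047)
Step 5: k = 2.62e+09 × 1.21892e-11 = 3.1936e-02 s⁻¹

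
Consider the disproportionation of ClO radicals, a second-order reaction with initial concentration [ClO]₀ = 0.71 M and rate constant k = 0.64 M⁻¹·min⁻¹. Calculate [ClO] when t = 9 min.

0.1395 M

Step 1: For a second-order reaction: 1/[ClO] = 1/[ClO]₀ + kt
Step 2: 1/[ClO] = 1/0.71 + 0.64 × 9
Step 3: 1/[ClO] = 1.408 + 5.76 = 7.168
Step 4: [ClO] = 1/7.168 = 0.1395 M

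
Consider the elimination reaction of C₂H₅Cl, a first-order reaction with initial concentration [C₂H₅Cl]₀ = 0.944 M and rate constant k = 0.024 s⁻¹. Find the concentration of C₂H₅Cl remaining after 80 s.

0.1384 M

Step 1: For a first-order reaction: [C₂H₅Cl] = [C₂H₅Cl]₀ × e^(-kt)
Step 2: [C₂H₅Cl] = 0.944 × e^(-0.024 × 80)
Step 3: [C₂H₅Cl] = 0.944 × e^(-1.92)
Step 4: [C₂H₅Cl] = 0.944 × 0.146607 = 0.1384 M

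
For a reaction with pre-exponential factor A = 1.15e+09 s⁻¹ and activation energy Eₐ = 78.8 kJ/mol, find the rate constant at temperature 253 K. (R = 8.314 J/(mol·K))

6.18e-08 s⁻¹

Step 1: Use the Arrhenius equation: k = A × exp(-Eₐ/RT)
Step 2: Convert Eₐ to J/mol: 78.8 kJ/mol = 78800 J/mol
Step 3: Calculate the exponent: -Eₐ/(RT) = -78800/(8.314 × 253) = -37.46241
Step 4: k = 1.15e+09 × exp(-37.46241)
Step 5: k = 1.15e+09 × 5.37381e-17 = 6.1799e-08 s⁻¹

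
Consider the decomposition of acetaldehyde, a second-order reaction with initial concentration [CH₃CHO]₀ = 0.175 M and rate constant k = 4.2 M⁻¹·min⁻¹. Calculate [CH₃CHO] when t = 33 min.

0.006929 M

Step 1: For a second-order reaction: 1/[CH₃CHO] = 1/[CH₃CHO]₀ + kt
Step 2: 1/[CH₃CHO] = 1/0.175 + 4.2 × 33
Step 3: 1/[CH₃CHO] = 5.714 + 138.6 = 144.3
Step 4: [CH₃CHO] = 1/144.3 = 0.006929 M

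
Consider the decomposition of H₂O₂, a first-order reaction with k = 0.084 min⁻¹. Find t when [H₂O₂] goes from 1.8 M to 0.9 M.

8.252 min

Step 1: For first-order: t = ln([H₂O₂]₀/[H₂O₂])/k
Step 2: t = ln(1.8/0.9)/0.084
Step 3: t = ln(2)/0.084
Step 4: t = 0.6931/0.084 = 8.252 min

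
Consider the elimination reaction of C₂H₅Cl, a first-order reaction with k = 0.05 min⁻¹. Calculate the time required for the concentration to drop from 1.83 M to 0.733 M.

18.3 min

Step 1: For first-order: t = ln([C₂H₅Cl]₀/[C₂H₅Cl])/k
Step 2: t = ln(1.83/0.733)/0.05
Step 3: t = ln(2.497)/0.05
Step 4: t = 0.9149/0.05 = 18.3 min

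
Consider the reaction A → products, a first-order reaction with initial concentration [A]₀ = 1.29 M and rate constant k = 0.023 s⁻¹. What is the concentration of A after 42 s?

0.491 M

Step 1: For a first-order reaction: [A] = [A]₀ × e^(-kt)
Step 2: [A] = 1.29 × e^(-0.023 × 42)
Step 3: [A] = 1.29 × e^(-0.966)
Step 4: [A] = 1.29 × 0.380602 = 0.491 M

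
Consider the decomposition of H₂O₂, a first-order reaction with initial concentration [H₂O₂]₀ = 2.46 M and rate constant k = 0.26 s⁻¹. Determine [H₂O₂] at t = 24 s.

0.004797 M

Step 1: For a first-order reaction: [H₂O₂] = [H₂O₂]₀ × e^(-kt)
Step 2: [H₂O₂] = 2.46 × e^(-0.26 × 24)
Step 3: [H₂O₂] = 2.46 × e^(-6.24)
Step 4: [H₂O₂] = 2.46 × 0.00194986 = 0.004797 M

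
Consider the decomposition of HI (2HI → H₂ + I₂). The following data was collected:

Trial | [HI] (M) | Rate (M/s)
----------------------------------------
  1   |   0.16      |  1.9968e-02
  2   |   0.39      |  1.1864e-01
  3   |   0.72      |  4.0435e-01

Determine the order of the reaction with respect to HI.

second order (2)

Step 1: Compare trials to find order n where rate₂/rate₁ = ([HI]₂/[HI]₁)^n
Step 2: rate₂/rate₁ = 1.1864e-01/1.9968e-02 = 5.941
Step 3: [HI]₂/[HI]₁ = 0.39/0.16 = 2.438
Step 4: n = ln(5.941)/ln(2.438) = 2.00 ≈ 2
Step 5: The reaction is second order in HI.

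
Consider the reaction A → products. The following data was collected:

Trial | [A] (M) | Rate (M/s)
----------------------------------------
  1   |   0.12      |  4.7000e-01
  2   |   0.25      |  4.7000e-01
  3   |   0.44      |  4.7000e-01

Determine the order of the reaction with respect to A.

zeroth order (0)

Step 1: Compare trials - when concentration changes, rate stays constant.
Step 2: rate₂/rate₁ = 4.7000e-01/4.7000e-01 = 1
Step 3: [A]₂/[A]₁ = 0.25/0.12 = 2.083
Step 4: Since rate ratio ≈ (conc ratio)^0, the reaction is zeroth order.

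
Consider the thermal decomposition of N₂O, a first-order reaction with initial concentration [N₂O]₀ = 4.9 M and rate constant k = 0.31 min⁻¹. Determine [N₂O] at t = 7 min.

0.5595 M

Step 1: For a first-order reaction: [N₂O] = [N₂O]₀ × e^(-kt)
Step 2: [N₂O] = 4.9 × e^(-0.31 × 7)
Step 3: [N₂O] = 4.9 × e^(-2.17)
Step 4: [N₂O] = 4.9 × 0.114178 = 0.5595 M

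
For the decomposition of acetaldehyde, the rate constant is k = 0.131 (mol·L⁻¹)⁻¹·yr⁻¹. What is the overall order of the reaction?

second order (2)

Step 1: The units of k for an nth-order reaction are (concentration)^(1-n)·(time)⁻¹.
Step 2: Here k has units (mol·L⁻¹)⁻¹·yr⁻¹, so the concentration exponent is -1.
Step 3: 1 - n = -1 ⇒ n = 2. The reaction is second order.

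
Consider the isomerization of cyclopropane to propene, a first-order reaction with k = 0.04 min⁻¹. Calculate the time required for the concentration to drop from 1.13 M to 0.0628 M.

72.25 min

Step 1: For first-order: t = ln([cyclopropane]₀/[cyclopropane])/k
Step 2: t = ln(1.13/0.0628)/0.04
Step 3: t = ln(17.99)/0.04
Step 4: t = 2.89/0.04 = 72.25 min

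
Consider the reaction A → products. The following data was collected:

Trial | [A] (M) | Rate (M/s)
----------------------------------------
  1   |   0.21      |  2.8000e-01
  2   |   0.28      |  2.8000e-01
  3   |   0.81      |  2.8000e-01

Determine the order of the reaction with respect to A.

zeroth order (0)

Step 1: Compare trials - when concentration changes, rate stays constant.
Step 2: rate₂/rate₁ = 2.8000e-01/2.8000e-01 = 1
Step 3: [A]₂/[A]₁ = 0.28/0.21 = 1.333
Step 4: Since rate ratio ≈ (conc ratio)^0, the reaction is zeroth order.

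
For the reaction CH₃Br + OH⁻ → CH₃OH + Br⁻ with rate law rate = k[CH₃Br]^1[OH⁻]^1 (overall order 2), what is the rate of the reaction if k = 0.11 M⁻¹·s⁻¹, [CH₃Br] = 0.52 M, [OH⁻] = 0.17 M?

0.009724 M/s

Step 1: The rate law is rate = k[CH₃Br]^1[OH⁻]^1, overall order = 1+1 = 2
Step 2: Substitute values: rate = 0.11 × (0.52)^1 × (0.17)^1
Step 3: rate = 0.11 × 0.52 × 0.17 = 0.009724 M/s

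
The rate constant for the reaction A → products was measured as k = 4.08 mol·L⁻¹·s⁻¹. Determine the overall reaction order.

zeroth order (0)

Step 1: The units of k for an nth-order reaction are (concentration)^(1-n)·(time)⁻¹.
Step 2: Here k has units mol·L⁻¹·s⁻¹, so the concentration exponent is 1.
Step 3: 1 - n = 1 ⇒ n = 0. The reaction is zeroth order.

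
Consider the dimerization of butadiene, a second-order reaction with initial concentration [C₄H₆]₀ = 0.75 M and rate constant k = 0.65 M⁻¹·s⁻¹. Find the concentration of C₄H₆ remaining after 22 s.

0.06397 M

Step 1: For a second-order reaction: 1/[C₄H₆] = 1/[C₄H₆]₀ + kt
Step 2: 1/[C₄H₆] = 1/0.75 + 0.65 × 22
Step 3: 1/[C₄H₆] = 1.333 + 14.3 = 15.63
Step 4: [C₄H₆] = 1/15.63 = 0.06397 M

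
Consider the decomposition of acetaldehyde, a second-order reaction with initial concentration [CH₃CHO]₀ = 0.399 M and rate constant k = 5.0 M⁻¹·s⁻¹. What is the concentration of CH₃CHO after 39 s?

0.005063 M

Step 1: For a second-order reaction: 1/[CH₃CHO] = 1/[CH₃CHO]₀ + kt
Step 2: 1/[CH₃CHO] = 1/0.399 + 5.0 × 39
Step 3: 1/[CH₃CHO] = 2.506 + 195 = 197.5
Step 4: [CH₃CHO] = 1/197.5 = 0.005063 M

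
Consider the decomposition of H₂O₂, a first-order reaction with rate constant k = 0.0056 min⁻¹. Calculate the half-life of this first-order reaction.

123.8 min

Step 1: For a first-order reaction, t₁/₂ = ln(2)/k
Step 2: t₁/₂ = ln(2)/0.0056
Step 3: t₁/₂ = 0.6931/0.0056 = 123.8 min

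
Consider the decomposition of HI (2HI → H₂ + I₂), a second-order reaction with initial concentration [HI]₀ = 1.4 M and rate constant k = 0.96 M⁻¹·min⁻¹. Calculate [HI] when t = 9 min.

0.1069 M

Step 1: For a second-order reaction: 1/[HI] = 1/[HI]₀ + kt
Step 2: 1/[HI] = 1/1.4 + 0.96 × 9
Step 3: 1/[HI] = 0.7143 + 8.64 = 9.354
Step 4: [HI] = 1/9.354 = 0.1069 M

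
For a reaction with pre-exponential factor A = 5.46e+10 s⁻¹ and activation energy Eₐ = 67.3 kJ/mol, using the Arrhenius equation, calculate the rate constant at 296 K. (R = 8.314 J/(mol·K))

7.25e-02 s⁻¹

Step 1: Use the Arrhenius equation: k = A × exp(-Eₐ/RT)
Step 2: Convert Eₐ to J/mol: 67.3 kJ/mol = 67300 J/mol
Step 3: Calculate the exponent: -Eₐ/(RT) = -67300/(8.314 × 296) = -27.34723
Step 4: k = 5.46e+10 × exp(-27.34723)
Step 5: k = 5.46e+10 × 1.32816e-12 = 7.2518e-02 s⁻¹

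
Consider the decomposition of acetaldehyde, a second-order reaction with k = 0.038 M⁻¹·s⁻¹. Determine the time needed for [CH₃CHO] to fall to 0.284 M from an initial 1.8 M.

78.04 s

Step 1: For second-order: t = (1/[CH₃CHO] - 1/[CH₃CHO]₀)/k
Step 2: t = (1/0.284 - 1/1.8)/0.038
Step 3: t = (3.521 - 0.5556)/0.038
Step 4: t = 2.966/0.038 = 78.04 s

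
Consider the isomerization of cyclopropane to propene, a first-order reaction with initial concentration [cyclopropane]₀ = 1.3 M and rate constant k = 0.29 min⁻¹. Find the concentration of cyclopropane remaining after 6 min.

0.2282 M

Step 1: For a first-order reaction: [cyclopropane] = [cyclopropane]₀ × e^(-kt)
Step 2: [cyclopropane] = 1.3 × e^(-0.29 × 6)
Step 3: [cyclopropane] = 1.3 × e^(-1.74)
Step 4: [cyclopropane] = 1.3 × 0.17552 = 0.2282 M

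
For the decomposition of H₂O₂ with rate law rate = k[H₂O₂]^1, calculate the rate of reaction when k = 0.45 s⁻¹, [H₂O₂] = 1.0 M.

0.45 M/s

Step 1: Identify the rate law: rate = k[H₂O₂]^1
Step 2: Substitute values: rate = 0.45 × (1.0)^1
Step 3: Calculate: rate = 0.45 × 1 = 0.45 M/s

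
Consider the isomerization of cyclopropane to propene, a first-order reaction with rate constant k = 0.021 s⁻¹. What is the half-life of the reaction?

33.01 s

Step 1: For a first-order reaction, t₁/₂ = ln(2)/k
Step 2: t₁/₂ = ln(2)/0.021
Step 3: t₁/₂ = 0.6931/0.021 = 33.01 s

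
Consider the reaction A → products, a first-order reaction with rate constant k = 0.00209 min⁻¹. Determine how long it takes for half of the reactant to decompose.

331.6 min

Step 1: For a first-order reaction, t₁/₂ = ln(2)/k
Step 2: t₁/₂ = ln(2)/0.00209
Step 3: t₁/₂ = 0.6931/0.00209 = 331.6 min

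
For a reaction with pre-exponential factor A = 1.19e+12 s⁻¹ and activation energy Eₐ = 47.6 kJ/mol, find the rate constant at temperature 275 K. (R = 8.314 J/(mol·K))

1.08e+03 s⁻¹

Step 1: Use the Arrhenius equation: k = A × exp(-Eₐ/RT)
Step 2: Convert Eₐ to J/mol: 47.6 kJ/mol = 47600 J/mol
Step 3: Calculate the exponent: -Eₐ/(RT) = -47600/(8.314 × 275) = -20.81921
Step 4: k = 1.19e+12 × exp(-20.81921)
Step 5: k = 1.19e+12 × 9.08515e-10 = 1.0811e+03 s⁻¹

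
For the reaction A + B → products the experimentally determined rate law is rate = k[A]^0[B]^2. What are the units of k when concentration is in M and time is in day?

M⁻¹·day⁻¹

Step 1: Overall order = 0 + 2 = 2.
Step 2: rate has units M·day⁻¹; [A]^0[B]^2 has units M^2.
Step 3: k = rate/([A]^0[B]^2), so units of k = M^(1-2)·day⁻¹ = M⁻¹·day⁻¹.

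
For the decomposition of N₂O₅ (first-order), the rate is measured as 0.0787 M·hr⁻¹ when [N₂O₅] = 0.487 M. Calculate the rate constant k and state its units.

0.1616 hr⁻¹

Step 1: rate = k[N₂O₅]^1, so k = rate / [N₂O₅]^1.
Step 2: k = 0.0787 / (0.487)^1 = 0.0787 / 0.487.
Step 3: k = 0.1616 hr⁻¹.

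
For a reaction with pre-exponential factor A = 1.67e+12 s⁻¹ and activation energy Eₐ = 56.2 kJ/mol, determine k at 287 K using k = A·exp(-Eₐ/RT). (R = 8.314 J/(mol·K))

9.86e+01 s⁻¹

Step 1: Use the Arrhenius equation: k = A × exp(-Eₐ/RT)
Step 2: Convert Eₐ to J/mol: 56.2 kJ/mol = 56200 J/mol
Step 3: Calculate the exponent: -Eₐ/(RT) = -56200/(8.314 × 287) = -23.55290
Step 4: k = 1.67e+12 × exp(-23.55290)
Step 5: k = 1.67e+12 × 5.90344e-11 = 9.8587e+01 s⁻¹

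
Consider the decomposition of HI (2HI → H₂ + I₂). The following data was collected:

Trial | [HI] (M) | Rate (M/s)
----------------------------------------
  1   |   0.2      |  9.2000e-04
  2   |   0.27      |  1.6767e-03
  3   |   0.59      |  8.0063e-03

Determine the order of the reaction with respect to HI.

second order (2)

Step 1: Compare trials to find order n where rate₂/rate₁ = ([HI]₂/[HI]₁)^n
Step 2: rate₂/rate₁ = 1.6767e-03/9.2000e-04 = 1.822
Step 3: [HI]₂/[HI]₁ = 0.27/0.2 = 1.35
Step 4: n = ln(1.822)/ln(1.35) = 2.00 ≈ 2
Step 5: The reaction is second order in HI.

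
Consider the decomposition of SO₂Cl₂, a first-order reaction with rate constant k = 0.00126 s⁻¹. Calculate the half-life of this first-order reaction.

550.1 s

Step 1: For a first-order reaction, t₁/₂ = ln(2)/k
Step 2: t₁/₂ = ln(2)/0.00126
Step 3: t₁/₂ = 0.6931/0.00126 = 550.1 s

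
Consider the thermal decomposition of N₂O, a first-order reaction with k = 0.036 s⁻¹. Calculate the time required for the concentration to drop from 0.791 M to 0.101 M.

57.17 s

Step 1: For first-order: t = ln([N₂O]₀/[N₂O])/k
Step 2: t = ln(0.791/0.101)/0.036
Step 3: t = ln(7.832)/0.036
Step 4: t = 2.058/0.036 = 57.17 s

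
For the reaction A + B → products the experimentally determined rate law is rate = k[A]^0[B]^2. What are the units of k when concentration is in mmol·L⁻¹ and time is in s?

(mmol·L⁻¹)⁻¹·s⁻¹

Step 1: Overall order = 0 + 2 = 2.
Step 2: rate has units mmol·L⁻¹·s⁻¹; [A]^0[B]^2 has units (mmol·L⁻¹)^2.
Step 3: k = rate/([A]^0[B]^2), so units of k = (mmol·L⁻¹)^(1-2)·s⁻¹ = (mmol·L⁻¹)⁻¹·s⁻¹.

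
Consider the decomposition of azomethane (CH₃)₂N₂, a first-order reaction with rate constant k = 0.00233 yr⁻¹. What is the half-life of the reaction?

297.5 yr

Step 1: For a first-order reaction, t₁/₂ = ln(2)/k
Step 2: t₁/₂ = ln(2)/0.00233
Step 3: t₁/₂ = 0.6931/0.00233 = 297.5 yr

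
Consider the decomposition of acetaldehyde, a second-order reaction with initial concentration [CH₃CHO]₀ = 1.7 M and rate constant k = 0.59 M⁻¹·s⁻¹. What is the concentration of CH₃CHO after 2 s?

0.5655 M

Step 1: For a second-order reaction: 1/[CH₃CHO] = 1/[CH₃CHO]₀ + kt
Step 2: 1/[CH₃CHO] = 1/1.7 + 0.59 × 2
Step 3: 1/[CH₃CHO] = 0.5882 + 1.18 = 1.768
Step 4: [CH₃CHO] = 1/1.768 = 0.5655 M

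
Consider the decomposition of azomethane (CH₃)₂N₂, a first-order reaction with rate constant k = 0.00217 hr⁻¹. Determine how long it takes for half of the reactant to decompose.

319.4 hr

Step 1: For a first-order reaction, t₁/₂ = ln(2)/k
Step 2: t₁/₂ = ln(2)/0.00217
Step 3: t₁/₂ = 0.6931/0.00217 = 319.4 hr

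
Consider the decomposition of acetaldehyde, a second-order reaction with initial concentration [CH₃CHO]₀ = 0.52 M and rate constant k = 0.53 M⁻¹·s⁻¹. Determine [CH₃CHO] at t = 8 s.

0.1623 M

Step 1: For a second-order reaction: 1/[CH₃CHO] = 1/[CH₃CHO]₀ + kt
Step 2: 1/[CH₃CHO] = 1/0.52 + 0.53 × 8
Step 3: 1/[CH₃CHO] = 1.923 + 4.24 = 6.163
Step 4: [CH₃CHO] = 1/6.163 = 0.1623 M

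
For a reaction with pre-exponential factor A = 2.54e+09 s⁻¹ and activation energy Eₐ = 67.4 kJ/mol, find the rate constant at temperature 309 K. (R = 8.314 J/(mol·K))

1.03e-02 s⁻¹

Step 1: Use the Arrhenius equation: k = A × exp(-Eₐ/RT)
Step 2: Convert Eₐ to J/mol: 67.4 kJ/mol = 67400 J/mol
Step 3: Calculate the exponent: -Eₐ/(RT) = -67400/(8.314 × 309) = -26.23562
Step 4: k = 2.54e+09 × exp(-26.23562)
Step 5: k = 2.54e+09 × 4.03659e-12 = 1.0253e-02 s⁻¹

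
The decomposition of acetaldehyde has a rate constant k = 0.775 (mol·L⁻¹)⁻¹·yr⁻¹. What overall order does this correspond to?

second order (2)

Step 1: The units of k for an nth-order reaction are (concentration)^(1-n)·(time)⁻¹.
Step 2: Here k has units (mol·L⁻¹)⁻¹·yr⁻¹, so the concentration exponent is -1.
Step 3: 1 - n = -1 ⇒ n = 2. The reaction is second order.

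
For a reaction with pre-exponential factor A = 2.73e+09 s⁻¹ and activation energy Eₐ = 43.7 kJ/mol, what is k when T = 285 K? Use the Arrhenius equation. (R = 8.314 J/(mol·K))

2.67e+01 s⁻¹

Step 1: Use the Arrhenius equation: k = A × exp(-Eₐ/RT)
Step 2: Convert Eₐ to J/mol: 43.7 kJ/mol = 43700 J/mol
Step 3: Calculate the exponent: -Eₐ/(RT) = -43700/(8.314 × 285) = -18.44279
Step 4: k = 2.73e+09 × exp(-18.44279)
Step 5: k = 2.73e+09 × 9.78133e-09 = 2.6703e+01 s⁻¹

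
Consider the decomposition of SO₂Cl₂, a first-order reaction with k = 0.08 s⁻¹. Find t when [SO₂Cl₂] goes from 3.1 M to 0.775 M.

17.33 s

Step 1: For first-order: t = ln([SO₂Cl₂]₀/[SO₂Cl₂])/k
Step 2: t = ln(3.1/0.775)/0.08
Step 3: t = ln(4)/0.08
Step 4: t = 1.386/0.08 = 17.33 s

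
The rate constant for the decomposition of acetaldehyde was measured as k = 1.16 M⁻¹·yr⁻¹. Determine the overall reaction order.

second order (2)

Step 1: The units of k for an nth-order reaction are (concentration)^(1-n)·(time)⁻¹.
Step 2: Here k has units M⁻¹·yr⁻¹, so the concentration exponent is -1.
Step 3: 1 - n = -1 ⇒ n = 2. The reaction is second order.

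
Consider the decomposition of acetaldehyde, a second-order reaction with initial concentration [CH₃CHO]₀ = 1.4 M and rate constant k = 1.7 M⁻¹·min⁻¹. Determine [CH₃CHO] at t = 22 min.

0.02624 M

Step 1: For a second-order reaction: 1/[CH₃CHO] = 1/[CH₃CHO]₀ + kt
Step 2: 1/[CH₃CHO] = 1/1.4 + 1.7 × 22
Step 3: 1/[CH₃CHO] = 0.7143 + 37.4 = 38.11
Step 4: [CH₃CHO] = 1/38.11 = 0.02624 M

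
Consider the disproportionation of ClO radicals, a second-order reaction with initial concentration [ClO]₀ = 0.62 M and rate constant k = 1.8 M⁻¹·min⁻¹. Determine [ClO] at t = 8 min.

0.06245 M

Step 1: For a second-order reaction: 1/[ClO] = 1/[ClO]₀ + kt
Step 2: 1/[ClO] = 1/0.62 + 1.8 × 8
Step 3: 1/[ClO] = 1.613 + 14.4 = 16.01
Step 4: [ClO] = 1/16.01 = 0.06245 M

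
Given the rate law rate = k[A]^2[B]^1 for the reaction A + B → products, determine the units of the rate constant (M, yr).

M⁻²·yr⁻¹

Step 1: Overall order = 2 + 1 = 3.
Step 2: rate has units M·yr⁻¹; [A]^2[B]^1 has units M^3.
Step 3: k = rate/([A]^2[B]^1), so units of k = M^(1-3)·yr⁻¹ = M⁻²·yr⁻¹.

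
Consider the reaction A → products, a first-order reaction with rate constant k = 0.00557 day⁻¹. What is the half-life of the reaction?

124.4 day

Step 1: For a first-order reaction, t₁/₂ = ln(2)/k
Step 2: t₁/₂ = ln(2)/0.00557
Step 3: t₁/₂ = 0.6931/0.00557 = 124.4 day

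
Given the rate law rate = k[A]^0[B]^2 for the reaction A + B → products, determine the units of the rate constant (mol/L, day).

(mol/L)⁻¹·day⁻¹

Step 1: Overall order = 0 + 2 = 2.
Step 2: rate has units mol/L·day⁻¹; [A]^0[B]^2 has units (mol/L)^2.
Step 3: k = rate/([A]^0[B]^2), so units of k = (mol/L)^(1-2)·day⁻¹ = (mol/L)⁻¹·day⁻¹.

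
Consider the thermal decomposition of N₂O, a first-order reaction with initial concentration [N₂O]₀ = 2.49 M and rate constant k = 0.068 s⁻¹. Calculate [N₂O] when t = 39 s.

0.1756 M

Step 1: For a first-order reaction: [N₂O] = [N₂O]₀ × e^(-kt)
Step 2: [N₂O] = 2.49 × e^(-0.068 × 39)
Step 3: [N₂O] = 2.49 × e^(-2.652)
Step 4: [N₂O] = 2.49 × 0.0705101 = 0.1756 M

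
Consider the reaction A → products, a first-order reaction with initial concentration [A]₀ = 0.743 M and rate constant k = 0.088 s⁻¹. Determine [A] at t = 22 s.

0.1072 M

Step 1: For a first-order reaction: [A] = [A]₀ × e^(-kt)
Step 2: [A] = 0.743 × e^(-0.088 × 22)
Step 3: [A] = 0.743 × e^(-1.936)
Step 4: [A] = 0.743 × 0.14428 = 0.1072 M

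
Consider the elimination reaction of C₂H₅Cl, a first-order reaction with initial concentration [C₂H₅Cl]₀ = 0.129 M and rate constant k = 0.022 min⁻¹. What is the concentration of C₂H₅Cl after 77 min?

0.02371 M

Step 1: For a first-order reaction: [C₂H₅Cl] = [C₂H₅Cl]₀ × e^(-kt)
Step 2: [C₂H₅Cl] = 0.129 × e^(-0.022 × 77)
Step 3: [C₂H₅Cl] = 0.129 × e^(-1.694)
Step 4: [C₂H₅Cl] = 0.129 × 0.183783 = 0.02371 M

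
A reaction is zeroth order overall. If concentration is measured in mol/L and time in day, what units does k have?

mol/L·day⁻¹

Step 1: For overall order n, rate = k × (concentration)^n.
Step 2: Rate has units mol/L·day⁻¹; concentration term has units (mol/L)^0.
Step 3: k = rate / (concentration)^n, so units of k = (mol/L)^(1-0)·day⁻¹ = mol/L·day⁻¹.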